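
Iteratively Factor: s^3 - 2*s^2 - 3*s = (s)*(s^2 - 2*s - 3) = s*(s + 1)*(s - 3)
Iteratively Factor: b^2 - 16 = (b - 4)*(b + 4)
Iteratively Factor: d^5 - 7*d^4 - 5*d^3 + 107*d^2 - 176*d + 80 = (d - 1)*(d^4 - 6*d^3 - 11*d^2 + 96*d - 80) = (d - 1)*(d + 4)*(d^3 - 10*d^2 + 29*d - 20) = (d - 5)*(d - 1)*(d + 4)*(d^2 - 5*d + 4) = (d - 5)*(d - 4)*(d - 1)*(d + 4)*(d - 1)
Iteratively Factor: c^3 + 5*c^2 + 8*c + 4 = (c + 2)*(c^2 + 3*c + 2) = (c + 2)^2*(c + 1)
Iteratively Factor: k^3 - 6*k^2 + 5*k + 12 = (k - 4)*(k^2 - 2*k - 3) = (k - 4)*(k + 1)*(k - 3)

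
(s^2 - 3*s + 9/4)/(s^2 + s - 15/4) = (2*s - 3)/(2*s + 5)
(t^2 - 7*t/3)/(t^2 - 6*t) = (t - 7/3)/(t - 6)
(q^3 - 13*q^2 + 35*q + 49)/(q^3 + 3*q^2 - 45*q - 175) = (q^2 - 6*q - 7)/(q^2 + 10*q + 25)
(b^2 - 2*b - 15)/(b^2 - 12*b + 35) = (b + 3)/(b - 7)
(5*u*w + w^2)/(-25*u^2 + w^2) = -w/(5*u - w)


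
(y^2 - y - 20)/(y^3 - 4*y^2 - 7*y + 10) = (y + 4)/(y^2 + y - 2)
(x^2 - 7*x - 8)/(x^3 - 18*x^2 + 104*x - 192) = (x + 1)/(x^2 - 10*x + 24)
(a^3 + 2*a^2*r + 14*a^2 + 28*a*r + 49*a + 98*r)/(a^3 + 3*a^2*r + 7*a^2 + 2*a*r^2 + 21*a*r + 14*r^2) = (a + 7)/(a + r)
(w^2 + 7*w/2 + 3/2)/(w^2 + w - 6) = (w + 1/2)/(w - 2)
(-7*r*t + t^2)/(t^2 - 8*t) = (-7*r + t)/(t - 8)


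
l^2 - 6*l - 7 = (l - 7)*(l + 1)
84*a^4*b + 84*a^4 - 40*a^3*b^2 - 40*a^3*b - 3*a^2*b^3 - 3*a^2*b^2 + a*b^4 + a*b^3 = (-7*a + b)*(-2*a + b)*(6*a + b)*(a*b + a)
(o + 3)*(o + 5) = o^2 + 8*o + 15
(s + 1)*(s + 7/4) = s^2 + 11*s/4 + 7/4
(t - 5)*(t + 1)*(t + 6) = t^3 + 2*t^2 - 29*t - 30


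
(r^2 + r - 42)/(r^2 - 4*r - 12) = (r + 7)/(r + 2)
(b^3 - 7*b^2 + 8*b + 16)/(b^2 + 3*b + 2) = (b^2 - 8*b + 16)/(b + 2)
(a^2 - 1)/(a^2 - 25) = (a^2 - 1)/(a^2 - 25)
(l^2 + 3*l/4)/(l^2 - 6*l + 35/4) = l*(4*l + 3)/(4*l^2 - 24*l + 35)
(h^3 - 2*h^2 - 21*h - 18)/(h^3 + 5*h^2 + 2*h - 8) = (h^3 - 2*h^2 - 21*h - 18)/(h^3 + 5*h^2 + 2*h - 8)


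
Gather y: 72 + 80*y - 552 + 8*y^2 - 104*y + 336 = 8*y^2 - 24*y - 144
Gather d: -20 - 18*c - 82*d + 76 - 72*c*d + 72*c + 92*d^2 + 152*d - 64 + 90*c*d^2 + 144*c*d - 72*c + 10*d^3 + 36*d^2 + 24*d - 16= -18*c + 10*d^3 + d^2*(90*c + 128) + d*(72*c + 94) - 24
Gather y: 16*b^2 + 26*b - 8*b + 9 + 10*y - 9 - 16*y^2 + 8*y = 16*b^2 + 18*b - 16*y^2 + 18*y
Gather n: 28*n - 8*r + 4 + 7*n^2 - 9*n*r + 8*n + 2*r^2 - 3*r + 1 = 7*n^2 + n*(36 - 9*r) + 2*r^2 - 11*r + 5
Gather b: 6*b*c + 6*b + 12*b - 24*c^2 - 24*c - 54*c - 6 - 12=b*(6*c + 18) - 24*c^2 - 78*c - 18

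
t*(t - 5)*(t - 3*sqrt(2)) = t^3 - 5*t^2 - 3*sqrt(2)*t^2 + 15*sqrt(2)*t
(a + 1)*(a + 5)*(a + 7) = a^3 + 13*a^2 + 47*a + 35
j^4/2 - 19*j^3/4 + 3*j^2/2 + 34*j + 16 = (j/2 + 1)*(j - 8)*(j - 4)*(j + 1/2)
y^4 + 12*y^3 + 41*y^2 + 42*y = y*(y + 2)*(y + 3)*(y + 7)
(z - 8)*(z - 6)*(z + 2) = z^3 - 12*z^2 + 20*z + 96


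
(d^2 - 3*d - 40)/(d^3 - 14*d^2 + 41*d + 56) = (d + 5)/(d^2 - 6*d - 7)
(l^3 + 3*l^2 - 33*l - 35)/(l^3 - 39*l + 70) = (l + 1)/(l - 2)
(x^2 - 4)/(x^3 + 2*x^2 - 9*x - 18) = (x - 2)/(x^2 - 9)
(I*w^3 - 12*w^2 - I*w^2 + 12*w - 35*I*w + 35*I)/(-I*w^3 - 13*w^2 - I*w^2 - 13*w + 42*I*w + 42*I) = (-w^3 + w^2*(1 - 12*I) + w*(35 + 12*I) - 35)/(w^3 + w^2*(1 - 13*I) - w*(42 + 13*I) - 42)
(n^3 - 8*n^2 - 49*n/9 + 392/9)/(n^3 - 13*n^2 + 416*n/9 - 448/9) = (3*n + 7)/(3*n - 8)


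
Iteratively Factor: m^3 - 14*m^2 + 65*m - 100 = (m - 5)*(m^2 - 9*m + 20) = (m - 5)^2*(m - 4)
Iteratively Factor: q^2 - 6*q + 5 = (q - 5)*(q - 1)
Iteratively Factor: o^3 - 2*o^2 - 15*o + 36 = (o - 3)*(o^2 + o - 12) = (o - 3)^2*(o + 4)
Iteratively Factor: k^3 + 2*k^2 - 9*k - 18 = (k - 3)*(k^2 + 5*k + 6) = (k - 3)*(k + 3)*(k + 2)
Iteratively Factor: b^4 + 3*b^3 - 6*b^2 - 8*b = (b - 2)*(b^3 + 5*b^2 + 4*b) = (b - 2)*(b + 4)*(b^2 + b) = (b - 2)*(b + 1)*(b + 4)*(b)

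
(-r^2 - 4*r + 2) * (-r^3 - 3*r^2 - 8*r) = r^5 + 7*r^4 + 18*r^3 + 26*r^2 - 16*r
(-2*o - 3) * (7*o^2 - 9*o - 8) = -14*o^3 - 3*o^2 + 43*o + 24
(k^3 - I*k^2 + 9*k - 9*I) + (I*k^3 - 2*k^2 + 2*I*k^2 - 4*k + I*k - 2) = k^3 + I*k^3 - 2*k^2 + I*k^2 + 5*k + I*k - 2 - 9*I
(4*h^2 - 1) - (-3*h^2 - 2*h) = 7*h^2 + 2*h - 1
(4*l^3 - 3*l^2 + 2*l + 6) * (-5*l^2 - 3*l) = -20*l^5 + 3*l^4 - l^3 - 36*l^2 - 18*l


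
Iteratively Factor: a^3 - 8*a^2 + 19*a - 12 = (a - 3)*(a^2 - 5*a + 4) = (a - 4)*(a - 3)*(a - 1)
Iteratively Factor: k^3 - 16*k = (k - 4)*(k^2 + 4*k) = k*(k - 4)*(k + 4)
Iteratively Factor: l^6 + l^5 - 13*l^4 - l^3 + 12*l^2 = (l)*(l^5 + l^4 - 13*l^3 - l^2 + 12*l) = l^2*(l^4 + l^3 - 13*l^2 - l + 12) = l^2*(l - 1)*(l^3 + 2*l^2 - 11*l - 12) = l^2*(l - 1)*(l + 1)*(l^2 + l - 12) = l^2*(l - 3)*(l - 1)*(l + 1)*(l + 4)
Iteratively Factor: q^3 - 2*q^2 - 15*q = (q)*(q^2 - 2*q - 15) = q*(q - 5)*(q + 3)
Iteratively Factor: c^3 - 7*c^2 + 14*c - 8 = (c - 2)*(c^2 - 5*c + 4) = (c - 2)*(c - 1)*(c - 4)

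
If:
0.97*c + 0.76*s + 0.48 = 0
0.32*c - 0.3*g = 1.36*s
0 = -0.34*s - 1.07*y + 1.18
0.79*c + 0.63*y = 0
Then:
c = -0.79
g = -2.52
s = 0.37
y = 0.98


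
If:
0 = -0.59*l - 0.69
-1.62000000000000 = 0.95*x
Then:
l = -1.17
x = -1.71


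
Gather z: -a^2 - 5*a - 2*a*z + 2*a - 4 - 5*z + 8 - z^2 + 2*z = -a^2 - 3*a - z^2 + z*(-2*a - 3) + 4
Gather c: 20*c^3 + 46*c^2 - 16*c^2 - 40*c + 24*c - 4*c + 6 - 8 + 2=20*c^3 + 30*c^2 - 20*c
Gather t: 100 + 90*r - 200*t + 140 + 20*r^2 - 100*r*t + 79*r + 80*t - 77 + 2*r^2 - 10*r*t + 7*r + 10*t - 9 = 22*r^2 + 176*r + t*(-110*r - 110) + 154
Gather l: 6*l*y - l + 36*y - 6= l*(6*y - 1) + 36*y - 6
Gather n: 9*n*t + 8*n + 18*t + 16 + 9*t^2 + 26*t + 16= n*(9*t + 8) + 9*t^2 + 44*t + 32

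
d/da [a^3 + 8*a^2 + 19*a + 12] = 3*a^2 + 16*a + 19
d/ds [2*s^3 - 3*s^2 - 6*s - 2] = 6*s^2 - 6*s - 6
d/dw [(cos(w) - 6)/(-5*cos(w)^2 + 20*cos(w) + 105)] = (sin(w)^2 + 12*cos(w) - 46)*sin(w)/(5*(sin(w)^2 + 4*cos(w) + 20)^2)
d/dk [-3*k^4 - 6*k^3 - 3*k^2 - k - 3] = -12*k^3 - 18*k^2 - 6*k - 1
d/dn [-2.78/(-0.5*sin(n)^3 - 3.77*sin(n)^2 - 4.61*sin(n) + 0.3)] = (-20.9612*sin(n) + 2.085*cos(2*n) - 14.9008)*cos(n)/(0.5*sin(n)^3 + 3.77*sin(n)^2 + 4.61*sin(n) - 0.3)^2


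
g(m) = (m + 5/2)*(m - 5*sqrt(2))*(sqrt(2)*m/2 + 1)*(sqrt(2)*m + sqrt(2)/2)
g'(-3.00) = -62.48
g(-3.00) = 19.96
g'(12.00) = 5109.87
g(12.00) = 11983.84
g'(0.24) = -49.82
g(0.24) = -22.91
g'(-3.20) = -85.15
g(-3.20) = 34.67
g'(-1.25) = 6.96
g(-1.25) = 1.28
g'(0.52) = -65.41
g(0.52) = -39.03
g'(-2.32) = -10.58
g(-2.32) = -2.79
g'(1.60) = -123.40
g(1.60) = -141.99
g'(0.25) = -50.37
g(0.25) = -23.41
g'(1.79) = -131.75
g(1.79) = -166.24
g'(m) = sqrt(2)*(m + 5/2)*(m - 5*sqrt(2))*(sqrt(2)*m/2 + 1) + sqrt(2)*(m + 5/2)*(m - 5*sqrt(2))*(sqrt(2)*m + sqrt(2)/2)/2 + (m + 5/2)*(sqrt(2)*m/2 + 1)*(sqrt(2)*m + sqrt(2)/2) + (m - 5*sqrt(2))*(sqrt(2)*m/2 + 1)*(sqrt(2)*m + sqrt(2)/2)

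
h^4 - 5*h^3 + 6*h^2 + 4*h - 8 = (h - 2)^3*(h + 1)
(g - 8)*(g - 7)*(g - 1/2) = g^3 - 31*g^2/2 + 127*g/2 - 28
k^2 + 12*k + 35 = (k + 5)*(k + 7)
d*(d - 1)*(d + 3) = d^3 + 2*d^2 - 3*d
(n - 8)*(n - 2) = n^2 - 10*n + 16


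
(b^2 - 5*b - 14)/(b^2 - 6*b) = (b^2 - 5*b - 14)/(b*(b - 6))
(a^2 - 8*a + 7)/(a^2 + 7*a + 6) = (a^2 - 8*a + 7)/(a^2 + 7*a + 6)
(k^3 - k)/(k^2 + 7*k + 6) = k*(k - 1)/(k + 6)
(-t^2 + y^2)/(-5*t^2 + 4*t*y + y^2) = (t + y)/(5*t + y)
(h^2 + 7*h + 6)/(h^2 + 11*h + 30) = (h + 1)/(h + 5)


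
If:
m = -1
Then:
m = -1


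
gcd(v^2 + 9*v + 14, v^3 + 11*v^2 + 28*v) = v + 7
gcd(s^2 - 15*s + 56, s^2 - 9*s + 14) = s - 7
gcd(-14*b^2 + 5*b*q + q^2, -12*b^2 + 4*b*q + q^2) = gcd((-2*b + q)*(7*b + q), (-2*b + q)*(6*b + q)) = -2*b + q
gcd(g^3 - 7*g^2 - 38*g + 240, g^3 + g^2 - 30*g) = g^2 + g - 30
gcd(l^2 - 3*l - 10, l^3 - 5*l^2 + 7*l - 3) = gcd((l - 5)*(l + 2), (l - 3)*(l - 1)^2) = 1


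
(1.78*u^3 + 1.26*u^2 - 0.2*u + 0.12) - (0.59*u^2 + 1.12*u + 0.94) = 1.78*u^3 + 0.67*u^2 - 1.32*u - 0.82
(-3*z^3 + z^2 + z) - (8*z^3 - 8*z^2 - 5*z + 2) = -11*z^3 + 9*z^2 + 6*z - 2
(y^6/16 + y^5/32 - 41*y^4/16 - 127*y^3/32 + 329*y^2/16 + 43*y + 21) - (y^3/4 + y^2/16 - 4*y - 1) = y^6/16 + y^5/32 - 41*y^4/16 - 135*y^3/32 + 41*y^2/2 + 47*y + 22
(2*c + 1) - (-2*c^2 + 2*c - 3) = 2*c^2 + 4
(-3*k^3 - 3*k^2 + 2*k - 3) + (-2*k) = -3*k^3 - 3*k^2 - 3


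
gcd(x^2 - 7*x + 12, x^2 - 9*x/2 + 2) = x - 4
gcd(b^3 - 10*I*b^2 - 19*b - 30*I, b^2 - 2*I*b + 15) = b - 5*I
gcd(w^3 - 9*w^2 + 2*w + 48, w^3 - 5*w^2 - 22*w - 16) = w^2 - 6*w - 16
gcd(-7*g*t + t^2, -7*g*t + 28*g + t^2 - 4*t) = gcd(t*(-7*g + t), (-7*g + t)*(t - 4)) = -7*g + t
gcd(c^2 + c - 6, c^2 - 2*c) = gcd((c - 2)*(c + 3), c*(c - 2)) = c - 2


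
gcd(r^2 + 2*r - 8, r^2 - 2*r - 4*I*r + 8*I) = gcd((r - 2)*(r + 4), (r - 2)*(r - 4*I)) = r - 2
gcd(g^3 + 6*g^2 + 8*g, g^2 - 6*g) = g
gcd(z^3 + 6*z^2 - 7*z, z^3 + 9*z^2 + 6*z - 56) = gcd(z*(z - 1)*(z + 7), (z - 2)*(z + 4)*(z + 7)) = z + 7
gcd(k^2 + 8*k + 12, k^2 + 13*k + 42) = k + 6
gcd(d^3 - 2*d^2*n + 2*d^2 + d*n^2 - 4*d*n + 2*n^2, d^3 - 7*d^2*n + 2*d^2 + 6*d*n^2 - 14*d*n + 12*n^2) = d^2 - d*n + 2*d - 2*n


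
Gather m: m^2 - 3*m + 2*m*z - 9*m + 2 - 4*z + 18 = m^2 + m*(2*z - 12) - 4*z + 20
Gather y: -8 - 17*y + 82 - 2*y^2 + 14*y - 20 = -2*y^2 - 3*y + 54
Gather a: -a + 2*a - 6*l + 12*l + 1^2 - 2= a + 6*l - 1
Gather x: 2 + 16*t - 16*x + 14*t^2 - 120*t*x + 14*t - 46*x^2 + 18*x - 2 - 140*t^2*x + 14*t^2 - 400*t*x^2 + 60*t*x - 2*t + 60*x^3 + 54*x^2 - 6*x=28*t^2 + 28*t + 60*x^3 + x^2*(8 - 400*t) + x*(-140*t^2 - 60*t - 4)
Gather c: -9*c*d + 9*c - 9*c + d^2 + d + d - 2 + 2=-9*c*d + d^2 + 2*d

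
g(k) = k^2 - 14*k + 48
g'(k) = 2*k - 14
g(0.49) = 41.38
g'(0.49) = -13.02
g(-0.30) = 52.29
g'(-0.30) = -14.60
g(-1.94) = 78.92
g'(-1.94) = -17.88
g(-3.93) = 118.46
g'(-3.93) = -21.86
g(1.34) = 31.04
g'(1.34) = -11.32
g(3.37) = 12.18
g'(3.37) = -7.26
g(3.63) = 10.36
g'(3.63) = -6.74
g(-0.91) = 61.57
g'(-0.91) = -15.82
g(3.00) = 15.00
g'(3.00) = -8.00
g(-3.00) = 99.00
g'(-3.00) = -20.00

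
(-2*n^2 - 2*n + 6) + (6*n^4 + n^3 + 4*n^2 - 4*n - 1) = 6*n^4 + n^3 + 2*n^2 - 6*n + 5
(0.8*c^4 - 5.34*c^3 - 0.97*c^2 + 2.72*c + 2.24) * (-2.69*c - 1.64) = -2.152*c^5 + 13.0526*c^4 + 11.3669*c^3 - 5.726*c^2 - 10.4864*c - 3.6736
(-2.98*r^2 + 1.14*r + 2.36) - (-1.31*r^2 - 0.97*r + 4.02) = -1.67*r^2 + 2.11*r - 1.66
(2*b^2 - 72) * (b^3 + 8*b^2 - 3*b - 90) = 2*b^5 + 16*b^4 - 78*b^3 - 756*b^2 + 216*b + 6480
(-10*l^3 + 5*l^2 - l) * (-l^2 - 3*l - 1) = 10*l^5 + 25*l^4 - 4*l^3 - 2*l^2 + l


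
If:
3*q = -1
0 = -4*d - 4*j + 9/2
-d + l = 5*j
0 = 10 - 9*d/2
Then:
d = 20/9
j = -79/72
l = -235/72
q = -1/3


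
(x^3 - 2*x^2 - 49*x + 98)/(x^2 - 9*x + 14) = x + 7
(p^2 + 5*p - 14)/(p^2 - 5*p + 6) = (p + 7)/(p - 3)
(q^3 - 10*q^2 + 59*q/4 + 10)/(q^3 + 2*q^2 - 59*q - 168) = (q^2 - 2*q - 5/4)/(q^2 + 10*q + 21)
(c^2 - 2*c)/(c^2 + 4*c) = (c - 2)/(c + 4)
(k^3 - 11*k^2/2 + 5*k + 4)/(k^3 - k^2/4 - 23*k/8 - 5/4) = 4*(k - 4)/(4*k + 5)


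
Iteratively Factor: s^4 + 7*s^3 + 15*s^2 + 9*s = (s + 1)*(s^3 + 6*s^2 + 9*s) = (s + 1)*(s + 3)*(s^2 + 3*s) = (s + 1)*(s + 3)^2*(s)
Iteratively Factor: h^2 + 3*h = (h)*(h + 3)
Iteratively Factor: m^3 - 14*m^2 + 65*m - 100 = (m - 5)*(m^2 - 9*m + 20) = (m - 5)^2*(m - 4)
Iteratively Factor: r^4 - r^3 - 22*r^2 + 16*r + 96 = (r - 3)*(r^3 + 2*r^2 - 16*r - 32) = (r - 4)*(r - 3)*(r^2 + 6*r + 8) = (r - 4)*(r - 3)*(r + 4)*(r + 2)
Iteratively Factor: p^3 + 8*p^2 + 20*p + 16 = (p + 2)*(p^2 + 6*p + 8) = (p + 2)^2*(p + 4)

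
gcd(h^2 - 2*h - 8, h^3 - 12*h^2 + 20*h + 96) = h + 2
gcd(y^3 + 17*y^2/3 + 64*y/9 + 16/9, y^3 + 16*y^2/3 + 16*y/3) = y^2 + 16*y/3 + 16/3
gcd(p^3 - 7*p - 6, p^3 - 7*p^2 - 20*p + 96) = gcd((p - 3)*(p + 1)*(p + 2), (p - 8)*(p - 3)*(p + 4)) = p - 3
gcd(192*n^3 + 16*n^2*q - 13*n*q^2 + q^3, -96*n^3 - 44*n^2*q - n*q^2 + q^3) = -24*n^2 - 5*n*q + q^2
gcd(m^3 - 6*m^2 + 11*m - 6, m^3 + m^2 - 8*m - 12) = m - 3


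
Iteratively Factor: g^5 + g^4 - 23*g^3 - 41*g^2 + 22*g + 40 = (g - 5)*(g^4 + 6*g^3 + 7*g^2 - 6*g - 8) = (g - 5)*(g + 2)*(g^3 + 4*g^2 - g - 4) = (g - 5)*(g - 1)*(g + 2)*(g^2 + 5*g + 4) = (g - 5)*(g - 1)*(g + 1)*(g + 2)*(g + 4)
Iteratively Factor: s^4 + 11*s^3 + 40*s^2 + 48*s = (s + 4)*(s^3 + 7*s^2 + 12*s) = s*(s + 4)*(s^2 + 7*s + 12) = s*(s + 4)^2*(s + 3)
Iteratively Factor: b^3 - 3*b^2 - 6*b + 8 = (b - 4)*(b^2 + b - 2) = (b - 4)*(b - 1)*(b + 2)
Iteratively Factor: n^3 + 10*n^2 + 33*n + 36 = (n + 4)*(n^2 + 6*n + 9) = (n + 3)*(n + 4)*(n + 3)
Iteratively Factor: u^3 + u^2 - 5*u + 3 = (u - 1)*(u^2 + 2*u - 3) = (u - 1)*(u + 3)*(u - 1)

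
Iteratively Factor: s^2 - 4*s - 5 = (s + 1)*(s - 5)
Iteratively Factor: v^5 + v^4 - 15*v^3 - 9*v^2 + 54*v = (v + 3)*(v^4 - 2*v^3 - 9*v^2 + 18*v) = (v - 2)*(v + 3)*(v^3 - 9*v) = (v - 2)*(v + 3)^2*(v^2 - 3*v) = v*(v - 2)*(v + 3)^2*(v - 3)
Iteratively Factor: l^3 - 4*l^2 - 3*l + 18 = (l + 2)*(l^2 - 6*l + 9) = (l - 3)*(l + 2)*(l - 3)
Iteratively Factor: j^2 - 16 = (j - 4)*(j + 4)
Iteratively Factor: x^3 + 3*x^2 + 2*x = (x + 1)*(x^2 + 2*x) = (x + 1)*(x + 2)*(x)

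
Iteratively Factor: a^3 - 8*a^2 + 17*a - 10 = (a - 1)*(a^2 - 7*a + 10) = (a - 2)*(a - 1)*(a - 5)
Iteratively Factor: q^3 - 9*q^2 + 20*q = (q - 4)*(q^2 - 5*q) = (q - 5)*(q - 4)*(q)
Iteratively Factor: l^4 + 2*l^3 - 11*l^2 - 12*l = (l + 4)*(l^3 - 2*l^2 - 3*l) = l*(l + 4)*(l^2 - 2*l - 3) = l*(l - 3)*(l + 4)*(l + 1)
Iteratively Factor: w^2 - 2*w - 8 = (w - 4)*(w + 2)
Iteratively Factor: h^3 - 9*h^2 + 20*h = (h - 4)*(h^2 - 5*h) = (h - 5)*(h - 4)*(h)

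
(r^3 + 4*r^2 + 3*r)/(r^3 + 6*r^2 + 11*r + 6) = r/(r + 2)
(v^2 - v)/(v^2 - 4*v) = (v - 1)/(v - 4)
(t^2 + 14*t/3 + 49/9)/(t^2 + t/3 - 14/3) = (t + 7/3)/(t - 2)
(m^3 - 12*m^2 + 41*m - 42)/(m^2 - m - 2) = (m^2 - 10*m + 21)/(m + 1)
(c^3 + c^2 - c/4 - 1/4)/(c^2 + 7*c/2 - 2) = (2*c^2 + 3*c + 1)/(2*(c + 4))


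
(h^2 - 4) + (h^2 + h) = 2*h^2 + h - 4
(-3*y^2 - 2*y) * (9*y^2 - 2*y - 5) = -27*y^4 - 12*y^3 + 19*y^2 + 10*y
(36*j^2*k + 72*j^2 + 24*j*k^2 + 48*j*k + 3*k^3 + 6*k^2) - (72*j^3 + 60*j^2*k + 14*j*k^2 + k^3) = -72*j^3 - 24*j^2*k + 72*j^2 + 10*j*k^2 + 48*j*k + 2*k^3 + 6*k^2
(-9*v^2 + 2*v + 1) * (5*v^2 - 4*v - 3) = -45*v^4 + 46*v^3 + 24*v^2 - 10*v - 3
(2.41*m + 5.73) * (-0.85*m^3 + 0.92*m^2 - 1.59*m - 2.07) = -2.0485*m^4 - 2.6533*m^3 + 1.4397*m^2 - 14.0994*m - 11.8611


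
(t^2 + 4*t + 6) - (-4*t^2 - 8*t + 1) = 5*t^2 + 12*t + 5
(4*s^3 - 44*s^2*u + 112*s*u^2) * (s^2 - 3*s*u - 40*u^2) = 4*s^5 - 56*s^4*u + 84*s^3*u^2 + 1424*s^2*u^3 - 4480*s*u^4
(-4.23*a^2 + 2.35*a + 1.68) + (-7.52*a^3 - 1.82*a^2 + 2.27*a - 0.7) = -7.52*a^3 - 6.05*a^2 + 4.62*a + 0.98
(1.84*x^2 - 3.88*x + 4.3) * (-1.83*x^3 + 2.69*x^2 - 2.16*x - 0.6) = -3.3672*x^5 + 12.05*x^4 - 22.2806*x^3 + 18.8438*x^2 - 6.96*x - 2.58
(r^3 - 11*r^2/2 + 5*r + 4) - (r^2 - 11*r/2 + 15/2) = r^3 - 13*r^2/2 + 21*r/2 - 7/2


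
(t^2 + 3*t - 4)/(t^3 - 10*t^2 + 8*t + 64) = (t^2 + 3*t - 4)/(t^3 - 10*t^2 + 8*t + 64)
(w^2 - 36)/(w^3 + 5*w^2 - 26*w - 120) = (w - 6)/(w^2 - w - 20)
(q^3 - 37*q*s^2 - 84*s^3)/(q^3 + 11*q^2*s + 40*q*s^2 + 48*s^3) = (q - 7*s)/(q + 4*s)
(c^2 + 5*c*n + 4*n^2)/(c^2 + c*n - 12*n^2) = (c + n)/(c - 3*n)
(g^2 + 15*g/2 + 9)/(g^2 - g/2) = (2*g^2 + 15*g + 18)/(g*(2*g - 1))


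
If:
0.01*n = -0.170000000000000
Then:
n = -17.00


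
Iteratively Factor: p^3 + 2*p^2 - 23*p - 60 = (p - 5)*(p^2 + 7*p + 12) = (p - 5)*(p + 4)*(p + 3)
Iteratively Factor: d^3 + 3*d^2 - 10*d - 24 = (d + 2)*(d^2 + d - 12) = (d - 3)*(d + 2)*(d + 4)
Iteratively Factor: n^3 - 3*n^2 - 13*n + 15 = (n - 1)*(n^2 - 2*n - 15) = (n - 5)*(n - 1)*(n + 3)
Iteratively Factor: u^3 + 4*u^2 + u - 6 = (u - 1)*(u^2 + 5*u + 6) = (u - 1)*(u + 3)*(u + 2)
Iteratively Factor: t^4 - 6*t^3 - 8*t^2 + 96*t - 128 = (t - 4)*(t^3 - 2*t^2 - 16*t + 32) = (t - 4)*(t + 4)*(t^2 - 6*t + 8) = (t - 4)^2*(t + 4)*(t - 2)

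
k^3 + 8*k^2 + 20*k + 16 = (k + 2)^2*(k + 4)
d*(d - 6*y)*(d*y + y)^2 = d^4*y^2 - 6*d^3*y^3 + 2*d^3*y^2 - 12*d^2*y^3 + d^2*y^2 - 6*d*y^3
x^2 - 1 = (x - 1)*(x + 1)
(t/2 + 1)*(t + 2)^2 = t^3/2 + 3*t^2 + 6*t + 4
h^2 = h^2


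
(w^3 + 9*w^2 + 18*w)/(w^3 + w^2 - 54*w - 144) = w/(w - 8)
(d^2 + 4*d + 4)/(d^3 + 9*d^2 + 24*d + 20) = 1/(d + 5)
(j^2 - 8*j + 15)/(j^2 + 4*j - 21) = (j - 5)/(j + 7)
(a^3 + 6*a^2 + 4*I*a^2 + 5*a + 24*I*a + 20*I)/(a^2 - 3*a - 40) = (a^2 + a*(1 + 4*I) + 4*I)/(a - 8)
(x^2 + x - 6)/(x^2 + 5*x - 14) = (x + 3)/(x + 7)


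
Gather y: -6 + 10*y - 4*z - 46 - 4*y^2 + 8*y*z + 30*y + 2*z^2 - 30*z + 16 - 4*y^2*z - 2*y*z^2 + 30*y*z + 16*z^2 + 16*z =y^2*(-4*z - 4) + y*(-2*z^2 + 38*z + 40) + 18*z^2 - 18*z - 36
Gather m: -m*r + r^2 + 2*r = -m*r + r^2 + 2*r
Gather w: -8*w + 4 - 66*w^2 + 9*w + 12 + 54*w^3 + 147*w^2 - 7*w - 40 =54*w^3 + 81*w^2 - 6*w - 24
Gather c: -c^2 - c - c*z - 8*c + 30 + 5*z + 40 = -c^2 + c*(-z - 9) + 5*z + 70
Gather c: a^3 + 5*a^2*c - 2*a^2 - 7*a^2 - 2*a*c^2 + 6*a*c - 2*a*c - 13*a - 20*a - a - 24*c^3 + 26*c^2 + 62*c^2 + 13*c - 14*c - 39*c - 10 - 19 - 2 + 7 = a^3 - 9*a^2 - 34*a - 24*c^3 + c^2*(88 - 2*a) + c*(5*a^2 + 4*a - 40) - 24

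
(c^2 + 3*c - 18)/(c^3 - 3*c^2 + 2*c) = (c^2 + 3*c - 18)/(c*(c^2 - 3*c + 2))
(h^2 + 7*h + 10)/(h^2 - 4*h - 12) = (h + 5)/(h - 6)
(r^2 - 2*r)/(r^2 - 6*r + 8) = r/(r - 4)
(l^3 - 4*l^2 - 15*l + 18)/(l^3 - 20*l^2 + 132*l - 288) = (l^2 + 2*l - 3)/(l^2 - 14*l + 48)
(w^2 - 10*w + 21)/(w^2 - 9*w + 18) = (w - 7)/(w - 6)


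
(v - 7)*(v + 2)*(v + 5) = v^3 - 39*v - 70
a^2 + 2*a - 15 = (a - 3)*(a + 5)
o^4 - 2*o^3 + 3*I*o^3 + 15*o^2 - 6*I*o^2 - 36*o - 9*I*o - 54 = (o - 3)*(o + 1)*(o - 3*I)*(o + 6*I)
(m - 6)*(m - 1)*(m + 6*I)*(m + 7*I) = m^4 - 7*m^3 + 13*I*m^3 - 36*m^2 - 91*I*m^2 + 294*m + 78*I*m - 252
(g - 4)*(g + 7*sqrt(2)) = g^2 - 4*g + 7*sqrt(2)*g - 28*sqrt(2)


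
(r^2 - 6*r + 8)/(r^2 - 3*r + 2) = (r - 4)/(r - 1)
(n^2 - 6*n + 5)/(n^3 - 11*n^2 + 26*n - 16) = (n - 5)/(n^2 - 10*n + 16)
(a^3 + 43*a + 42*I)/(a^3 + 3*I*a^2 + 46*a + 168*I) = (a + I)/(a + 4*I)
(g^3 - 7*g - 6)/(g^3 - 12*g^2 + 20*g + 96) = (g^2 - 2*g - 3)/(g^2 - 14*g + 48)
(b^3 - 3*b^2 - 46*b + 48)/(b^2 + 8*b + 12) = (b^2 - 9*b + 8)/(b + 2)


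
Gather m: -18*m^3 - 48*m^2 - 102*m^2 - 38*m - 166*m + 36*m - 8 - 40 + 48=-18*m^3 - 150*m^2 - 168*m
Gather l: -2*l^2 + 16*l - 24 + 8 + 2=-2*l^2 + 16*l - 14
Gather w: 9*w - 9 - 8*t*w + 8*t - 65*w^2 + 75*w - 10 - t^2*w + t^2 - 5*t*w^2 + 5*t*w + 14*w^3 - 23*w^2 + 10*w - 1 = t^2 + 8*t + 14*w^3 + w^2*(-5*t - 88) + w*(-t^2 - 3*t + 94) - 20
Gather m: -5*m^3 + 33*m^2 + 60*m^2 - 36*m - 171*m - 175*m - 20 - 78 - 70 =-5*m^3 + 93*m^2 - 382*m - 168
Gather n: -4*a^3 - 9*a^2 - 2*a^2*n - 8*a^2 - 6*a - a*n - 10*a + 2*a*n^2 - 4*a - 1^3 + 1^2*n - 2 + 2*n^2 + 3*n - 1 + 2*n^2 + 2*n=-4*a^3 - 17*a^2 - 20*a + n^2*(2*a + 4) + n*(-2*a^2 - a + 6) - 4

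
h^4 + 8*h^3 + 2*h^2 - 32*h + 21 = (h - 1)^2*(h + 3)*(h + 7)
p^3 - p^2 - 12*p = p*(p - 4)*(p + 3)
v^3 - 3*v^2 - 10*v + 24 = (v - 4)*(v - 2)*(v + 3)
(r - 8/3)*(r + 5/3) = r^2 - r - 40/9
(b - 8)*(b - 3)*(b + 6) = b^3 - 5*b^2 - 42*b + 144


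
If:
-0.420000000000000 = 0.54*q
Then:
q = -0.78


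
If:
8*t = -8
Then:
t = -1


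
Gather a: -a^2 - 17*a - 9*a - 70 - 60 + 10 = -a^2 - 26*a - 120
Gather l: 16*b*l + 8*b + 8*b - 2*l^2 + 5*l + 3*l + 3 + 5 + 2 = 16*b - 2*l^2 + l*(16*b + 8) + 10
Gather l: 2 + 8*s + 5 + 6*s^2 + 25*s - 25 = 6*s^2 + 33*s - 18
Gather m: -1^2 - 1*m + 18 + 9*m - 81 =8*m - 64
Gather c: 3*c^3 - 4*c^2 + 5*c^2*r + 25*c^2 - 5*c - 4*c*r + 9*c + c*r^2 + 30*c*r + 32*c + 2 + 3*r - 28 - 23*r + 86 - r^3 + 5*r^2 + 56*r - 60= 3*c^3 + c^2*(5*r + 21) + c*(r^2 + 26*r + 36) - r^3 + 5*r^2 + 36*r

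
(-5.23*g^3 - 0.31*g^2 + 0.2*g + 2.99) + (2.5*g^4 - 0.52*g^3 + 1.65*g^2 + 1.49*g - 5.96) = 2.5*g^4 - 5.75*g^3 + 1.34*g^2 + 1.69*g - 2.97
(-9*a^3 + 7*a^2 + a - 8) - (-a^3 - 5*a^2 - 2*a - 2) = -8*a^3 + 12*a^2 + 3*a - 6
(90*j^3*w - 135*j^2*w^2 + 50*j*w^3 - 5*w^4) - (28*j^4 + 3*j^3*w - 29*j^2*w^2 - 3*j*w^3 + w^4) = -28*j^4 + 87*j^3*w - 106*j^2*w^2 + 53*j*w^3 - 6*w^4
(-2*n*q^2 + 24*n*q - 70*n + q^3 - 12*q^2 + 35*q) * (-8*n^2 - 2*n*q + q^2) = 16*n^3*q^2 - 192*n^3*q + 560*n^3 - 4*n^2*q^3 + 48*n^2*q^2 - 140*n^2*q - 4*n*q^4 + 48*n*q^3 - 140*n*q^2 + q^5 - 12*q^4 + 35*q^3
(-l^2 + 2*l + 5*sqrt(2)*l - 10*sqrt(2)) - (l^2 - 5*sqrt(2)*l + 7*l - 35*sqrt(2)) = -2*l^2 - 5*l + 10*sqrt(2)*l + 25*sqrt(2)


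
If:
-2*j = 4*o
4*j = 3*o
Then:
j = 0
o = 0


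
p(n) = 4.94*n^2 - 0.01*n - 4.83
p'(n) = 9.88*n - 0.01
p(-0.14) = -4.73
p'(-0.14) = -1.39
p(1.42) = 5.12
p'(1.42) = 14.02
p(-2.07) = 16.36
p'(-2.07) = -20.46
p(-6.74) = 219.65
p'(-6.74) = -66.60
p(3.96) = 72.60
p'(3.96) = 39.11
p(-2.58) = 28.08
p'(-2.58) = -25.50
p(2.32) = 21.74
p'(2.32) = 22.91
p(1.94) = 13.74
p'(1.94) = 19.16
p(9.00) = 395.22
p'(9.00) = 88.91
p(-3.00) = 39.66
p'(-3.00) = -29.65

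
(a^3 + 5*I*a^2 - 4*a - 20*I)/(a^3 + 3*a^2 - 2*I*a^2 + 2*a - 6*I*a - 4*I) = (a^2 + a*(-2 + 5*I) - 10*I)/(a^2 + a*(1 - 2*I) - 2*I)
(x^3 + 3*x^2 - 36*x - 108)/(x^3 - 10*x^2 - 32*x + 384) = (x^2 - 3*x - 18)/(x^2 - 16*x + 64)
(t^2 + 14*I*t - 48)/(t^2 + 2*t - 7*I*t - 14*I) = (t^2 + 14*I*t - 48)/(t^2 + t*(2 - 7*I) - 14*I)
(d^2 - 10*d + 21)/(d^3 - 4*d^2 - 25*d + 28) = (d - 3)/(d^2 + 3*d - 4)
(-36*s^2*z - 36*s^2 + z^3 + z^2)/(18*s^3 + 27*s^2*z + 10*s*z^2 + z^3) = (-6*s*z - 6*s + z^2 + z)/(3*s^2 + 4*s*z + z^2)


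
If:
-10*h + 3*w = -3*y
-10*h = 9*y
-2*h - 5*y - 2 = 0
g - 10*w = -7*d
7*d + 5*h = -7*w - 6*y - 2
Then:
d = -297/112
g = 697/16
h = 9/16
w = 5/2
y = -5/8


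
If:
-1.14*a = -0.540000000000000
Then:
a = 0.47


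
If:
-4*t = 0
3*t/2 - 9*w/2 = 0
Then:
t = 0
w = 0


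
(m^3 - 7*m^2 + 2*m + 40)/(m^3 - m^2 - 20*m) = (m^2 - 2*m - 8)/(m*(m + 4))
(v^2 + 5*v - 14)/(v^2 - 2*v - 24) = (-v^2 - 5*v + 14)/(-v^2 + 2*v + 24)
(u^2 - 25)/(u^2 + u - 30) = (u + 5)/(u + 6)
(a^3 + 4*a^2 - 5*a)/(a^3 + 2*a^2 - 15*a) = (a - 1)/(a - 3)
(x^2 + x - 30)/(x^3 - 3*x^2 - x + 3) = (x^2 + x - 30)/(x^3 - 3*x^2 - x + 3)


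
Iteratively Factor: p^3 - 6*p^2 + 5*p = (p)*(p^2 - 6*p + 5) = p*(p - 1)*(p - 5)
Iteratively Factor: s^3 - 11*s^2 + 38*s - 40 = (s - 2)*(s^2 - 9*s + 20) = (s - 5)*(s - 2)*(s - 4)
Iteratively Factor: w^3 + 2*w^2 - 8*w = (w + 4)*(w^2 - 2*w) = w*(w + 4)*(w - 2)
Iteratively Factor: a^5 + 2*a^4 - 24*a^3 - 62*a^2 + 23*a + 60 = (a - 5)*(a^4 + 7*a^3 + 11*a^2 - 7*a - 12) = (a - 5)*(a - 1)*(a^3 + 8*a^2 + 19*a + 12) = (a - 5)*(a - 1)*(a + 3)*(a^2 + 5*a + 4) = (a - 5)*(a - 1)*(a + 1)*(a + 3)*(a + 4)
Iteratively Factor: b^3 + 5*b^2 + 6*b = (b + 3)*(b^2 + 2*b) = b*(b + 3)*(b + 2)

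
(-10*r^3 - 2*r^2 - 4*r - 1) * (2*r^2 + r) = -20*r^5 - 14*r^4 - 10*r^3 - 6*r^2 - r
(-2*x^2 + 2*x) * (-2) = 4*x^2 - 4*x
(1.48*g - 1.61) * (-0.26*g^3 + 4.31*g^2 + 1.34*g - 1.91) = -0.3848*g^4 + 6.7974*g^3 - 4.9559*g^2 - 4.9842*g + 3.0751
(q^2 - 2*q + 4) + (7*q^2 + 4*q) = 8*q^2 + 2*q + 4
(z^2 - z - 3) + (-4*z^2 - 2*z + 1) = -3*z^2 - 3*z - 2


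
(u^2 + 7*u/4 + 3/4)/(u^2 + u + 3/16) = 4*(u + 1)/(4*u + 1)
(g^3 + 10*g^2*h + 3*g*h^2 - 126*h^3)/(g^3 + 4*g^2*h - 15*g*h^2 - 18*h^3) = (g + 7*h)/(g + h)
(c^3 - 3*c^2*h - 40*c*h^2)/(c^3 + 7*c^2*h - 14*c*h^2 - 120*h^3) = c*(c - 8*h)/(c^2 + 2*c*h - 24*h^2)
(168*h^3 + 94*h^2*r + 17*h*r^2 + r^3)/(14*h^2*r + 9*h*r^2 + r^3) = (24*h^2 + 10*h*r + r^2)/(r*(2*h + r))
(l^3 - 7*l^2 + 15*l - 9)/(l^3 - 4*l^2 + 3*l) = (l - 3)/l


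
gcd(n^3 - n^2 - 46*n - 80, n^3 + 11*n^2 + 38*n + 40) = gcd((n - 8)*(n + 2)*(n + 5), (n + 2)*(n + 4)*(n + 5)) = n^2 + 7*n + 10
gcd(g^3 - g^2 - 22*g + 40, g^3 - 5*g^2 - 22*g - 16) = 1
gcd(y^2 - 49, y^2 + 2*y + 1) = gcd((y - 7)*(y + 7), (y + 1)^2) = 1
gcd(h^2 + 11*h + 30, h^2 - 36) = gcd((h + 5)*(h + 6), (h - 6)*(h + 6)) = h + 6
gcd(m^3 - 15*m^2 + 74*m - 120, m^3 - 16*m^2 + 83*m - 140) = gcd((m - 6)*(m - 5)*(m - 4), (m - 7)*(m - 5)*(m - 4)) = m^2 - 9*m + 20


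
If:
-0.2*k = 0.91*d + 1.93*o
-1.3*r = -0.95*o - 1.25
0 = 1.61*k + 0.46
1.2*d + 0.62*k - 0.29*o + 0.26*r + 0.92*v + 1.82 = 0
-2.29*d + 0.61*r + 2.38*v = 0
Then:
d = -0.75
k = -0.29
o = 0.38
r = 1.24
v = -1.04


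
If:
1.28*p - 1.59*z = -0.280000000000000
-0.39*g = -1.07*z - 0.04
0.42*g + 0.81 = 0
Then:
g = -1.93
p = -1.14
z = -0.74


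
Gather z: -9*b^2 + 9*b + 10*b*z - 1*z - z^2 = -9*b^2 + 9*b - z^2 + z*(10*b - 1)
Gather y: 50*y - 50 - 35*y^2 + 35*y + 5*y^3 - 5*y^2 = 5*y^3 - 40*y^2 + 85*y - 50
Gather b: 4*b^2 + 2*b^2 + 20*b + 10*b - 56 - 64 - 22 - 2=6*b^2 + 30*b - 144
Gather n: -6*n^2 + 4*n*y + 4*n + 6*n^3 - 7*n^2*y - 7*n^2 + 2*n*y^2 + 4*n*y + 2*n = 6*n^3 + n^2*(-7*y - 13) + n*(2*y^2 + 8*y + 6)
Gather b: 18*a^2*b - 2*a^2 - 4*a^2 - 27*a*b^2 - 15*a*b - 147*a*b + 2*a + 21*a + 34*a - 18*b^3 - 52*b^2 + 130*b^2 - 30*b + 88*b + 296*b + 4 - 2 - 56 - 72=-6*a^2 + 57*a - 18*b^3 + b^2*(78 - 27*a) + b*(18*a^2 - 162*a + 354) - 126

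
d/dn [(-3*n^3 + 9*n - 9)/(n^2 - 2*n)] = 3*(-n^4 + 4*n^3 - 3*n^2 + 6*n - 6)/(n^2*(n^2 - 4*n + 4))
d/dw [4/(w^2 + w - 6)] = 4*(-2*w - 1)/(w^2 + w - 6)^2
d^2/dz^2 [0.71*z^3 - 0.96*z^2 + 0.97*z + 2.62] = 4.26*z - 1.92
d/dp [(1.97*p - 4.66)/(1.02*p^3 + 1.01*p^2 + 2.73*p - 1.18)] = (-4.0188*p^3 + 12.2699*p^2 + 9.4132*p + 10.3972)/(1.0404*p^6 + 2.0604*p^5 + 6.5893*p^4 + 3.1074*p^3 + 5.0693*p^2 - 6.4428*p + 1.3924)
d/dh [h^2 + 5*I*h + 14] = 2*h + 5*I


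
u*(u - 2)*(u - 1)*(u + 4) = u^4 + u^3 - 10*u^2 + 8*u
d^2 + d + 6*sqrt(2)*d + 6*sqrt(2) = (d + 1)*(d + 6*sqrt(2))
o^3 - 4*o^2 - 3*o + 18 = (o - 3)^2*(o + 2)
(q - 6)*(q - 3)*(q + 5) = q^3 - 4*q^2 - 27*q + 90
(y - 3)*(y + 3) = y^2 - 9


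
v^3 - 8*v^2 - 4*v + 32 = (v - 8)*(v - 2)*(v + 2)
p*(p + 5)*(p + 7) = p^3 + 12*p^2 + 35*p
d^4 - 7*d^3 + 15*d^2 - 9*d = d*(d - 3)^2*(d - 1)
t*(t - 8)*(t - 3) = t^3 - 11*t^2 + 24*t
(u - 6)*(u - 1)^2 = u^3 - 8*u^2 + 13*u - 6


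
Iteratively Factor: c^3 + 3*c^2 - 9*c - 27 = (c + 3)*(c^2 - 9) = (c + 3)^2*(c - 3)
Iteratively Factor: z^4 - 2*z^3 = (z)*(z^3 - 2*z^2) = z^2*(z^2 - 2*z) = z^3*(z - 2)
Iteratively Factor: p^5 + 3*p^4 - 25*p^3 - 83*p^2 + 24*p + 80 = (p + 1)*(p^4 + 2*p^3 - 27*p^2 - 56*p + 80) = (p + 1)*(p + 4)*(p^3 - 2*p^2 - 19*p + 20) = (p + 1)*(p + 4)^2*(p^2 - 6*p + 5) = (p - 1)*(p + 1)*(p + 4)^2*(p - 5)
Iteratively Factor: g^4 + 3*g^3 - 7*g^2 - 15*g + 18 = (g - 1)*(g^3 + 4*g^2 - 3*g - 18) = (g - 1)*(g + 3)*(g^2 + g - 6) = (g - 2)*(g - 1)*(g + 3)*(g + 3)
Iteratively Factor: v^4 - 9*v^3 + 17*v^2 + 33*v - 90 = (v - 3)*(v^3 - 6*v^2 - v + 30) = (v - 5)*(v - 3)*(v^2 - v - 6) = (v - 5)*(v - 3)^2*(v + 2)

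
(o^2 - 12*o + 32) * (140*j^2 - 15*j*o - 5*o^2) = 140*j^2*o^2 - 1680*j^2*o + 4480*j^2 - 15*j*o^3 + 180*j*o^2 - 480*j*o - 5*o^4 + 60*o^3 - 160*o^2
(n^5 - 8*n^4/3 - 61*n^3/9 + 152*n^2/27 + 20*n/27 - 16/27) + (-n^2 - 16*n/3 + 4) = n^5 - 8*n^4/3 - 61*n^3/9 + 125*n^2/27 - 124*n/27 + 92/27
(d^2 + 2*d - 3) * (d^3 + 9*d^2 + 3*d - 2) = d^5 + 11*d^4 + 18*d^3 - 23*d^2 - 13*d + 6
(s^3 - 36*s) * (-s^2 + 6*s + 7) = -s^5 + 6*s^4 + 43*s^3 - 216*s^2 - 252*s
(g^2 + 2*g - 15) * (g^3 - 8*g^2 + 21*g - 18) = g^5 - 6*g^4 - 10*g^3 + 144*g^2 - 351*g + 270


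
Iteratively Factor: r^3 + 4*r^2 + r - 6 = (r + 3)*(r^2 + r - 2) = (r - 1)*(r + 3)*(r + 2)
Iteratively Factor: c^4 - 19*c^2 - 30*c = (c + 3)*(c^3 - 3*c^2 - 10*c) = (c - 5)*(c + 3)*(c^2 + 2*c) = (c - 5)*(c + 2)*(c + 3)*(c)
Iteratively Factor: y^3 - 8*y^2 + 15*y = (y - 3)*(y^2 - 5*y) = y*(y - 3)*(y - 5)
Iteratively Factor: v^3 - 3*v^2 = (v - 3)*(v^2) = v*(v - 3)*(v)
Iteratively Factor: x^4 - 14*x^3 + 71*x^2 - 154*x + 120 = (x - 4)*(x^3 - 10*x^2 + 31*x - 30) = (x - 4)*(x - 3)*(x^2 - 7*x + 10) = (x - 4)*(x - 3)*(x - 2)*(x - 5)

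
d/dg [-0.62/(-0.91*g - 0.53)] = -0.5642/(0.91*g + 0.53)^2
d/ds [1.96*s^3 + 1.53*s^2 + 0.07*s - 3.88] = 5.88*s^2 + 3.06*s + 0.07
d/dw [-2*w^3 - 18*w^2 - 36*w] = -6*w^2 - 36*w - 36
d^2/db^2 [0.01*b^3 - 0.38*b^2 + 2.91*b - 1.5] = 0.06*b - 0.76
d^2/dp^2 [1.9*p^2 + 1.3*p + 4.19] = 3.80000000000000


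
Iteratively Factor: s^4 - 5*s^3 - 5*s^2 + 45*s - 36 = (s - 1)*(s^3 - 4*s^2 - 9*s + 36) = (s - 4)*(s - 1)*(s^2 - 9) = (s - 4)*(s - 3)*(s - 1)*(s + 3)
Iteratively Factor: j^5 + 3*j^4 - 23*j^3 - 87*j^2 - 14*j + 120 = (j - 1)*(j^4 + 4*j^3 - 19*j^2 - 106*j - 120) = (j - 1)*(j + 4)*(j^3 - 19*j - 30) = (j - 1)*(j + 2)*(j + 4)*(j^2 - 2*j - 15) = (j - 1)*(j + 2)*(j + 3)*(j + 4)*(j - 5)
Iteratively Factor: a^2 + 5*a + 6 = (a + 3)*(a + 2)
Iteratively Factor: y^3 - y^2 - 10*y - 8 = (y + 1)*(y^2 - 2*y - 8) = (y - 4)*(y + 1)*(y + 2)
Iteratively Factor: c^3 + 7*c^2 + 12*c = (c + 4)*(c^2 + 3*c) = (c + 3)*(c + 4)*(c)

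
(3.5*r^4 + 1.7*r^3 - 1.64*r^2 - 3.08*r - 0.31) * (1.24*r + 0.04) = 4.34*r^5 + 2.248*r^4 - 1.9656*r^3 - 3.8848*r^2 - 0.5076*r - 0.0124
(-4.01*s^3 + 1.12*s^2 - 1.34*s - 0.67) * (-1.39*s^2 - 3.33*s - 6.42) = 5.5739*s^5 + 11.7965*s^4 + 23.8772*s^3 - 1.7969*s^2 + 10.8339*s + 4.3014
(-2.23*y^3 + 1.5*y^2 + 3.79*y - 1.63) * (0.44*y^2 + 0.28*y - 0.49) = -0.9812*y^5 + 0.0356*y^4 + 3.1803*y^3 - 0.391*y^2 - 2.3135*y + 0.7987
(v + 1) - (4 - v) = 2*v - 3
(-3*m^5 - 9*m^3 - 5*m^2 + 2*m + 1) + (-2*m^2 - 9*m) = -3*m^5 - 9*m^3 - 7*m^2 - 7*m + 1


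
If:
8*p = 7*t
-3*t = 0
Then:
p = 0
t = 0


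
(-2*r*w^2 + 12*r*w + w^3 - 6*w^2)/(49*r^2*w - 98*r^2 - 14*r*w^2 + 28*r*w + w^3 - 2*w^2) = w*(-2*r*w + 12*r + w^2 - 6*w)/(49*r^2*w - 98*r^2 - 14*r*w^2 + 28*r*w + w^3 - 2*w^2)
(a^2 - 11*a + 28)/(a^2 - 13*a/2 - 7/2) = 2*(a - 4)/(2*a + 1)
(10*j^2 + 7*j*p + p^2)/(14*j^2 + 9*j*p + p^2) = (5*j + p)/(7*j + p)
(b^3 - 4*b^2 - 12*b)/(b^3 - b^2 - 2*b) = (-b^2 + 4*b + 12)/(-b^2 + b + 2)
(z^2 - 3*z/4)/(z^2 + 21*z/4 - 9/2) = z/(z + 6)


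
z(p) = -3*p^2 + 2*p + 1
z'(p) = 2 - 6*p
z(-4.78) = -77.11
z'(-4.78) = 30.68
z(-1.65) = -10.47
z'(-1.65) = 11.90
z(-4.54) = -69.91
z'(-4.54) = 29.24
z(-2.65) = -25.37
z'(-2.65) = 17.90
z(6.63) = -117.61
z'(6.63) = -37.78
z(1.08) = -0.34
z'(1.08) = -4.48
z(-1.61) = -10.00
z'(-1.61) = 11.66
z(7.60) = -157.08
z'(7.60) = -43.60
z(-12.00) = -455.00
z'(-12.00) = 74.00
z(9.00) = -224.00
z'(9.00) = -52.00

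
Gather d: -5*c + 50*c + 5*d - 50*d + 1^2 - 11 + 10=45*c - 45*d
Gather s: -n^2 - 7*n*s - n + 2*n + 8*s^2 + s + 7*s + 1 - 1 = -n^2 + n + 8*s^2 + s*(8 - 7*n)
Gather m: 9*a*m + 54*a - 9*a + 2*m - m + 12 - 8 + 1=45*a + m*(9*a + 1) + 5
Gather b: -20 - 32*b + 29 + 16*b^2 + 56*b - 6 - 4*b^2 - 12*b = 12*b^2 + 12*b + 3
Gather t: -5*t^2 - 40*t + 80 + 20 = -5*t^2 - 40*t + 100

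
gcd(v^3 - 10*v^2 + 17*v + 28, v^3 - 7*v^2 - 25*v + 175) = v - 7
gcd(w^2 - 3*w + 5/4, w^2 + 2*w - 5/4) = w - 1/2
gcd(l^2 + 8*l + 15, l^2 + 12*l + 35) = l + 5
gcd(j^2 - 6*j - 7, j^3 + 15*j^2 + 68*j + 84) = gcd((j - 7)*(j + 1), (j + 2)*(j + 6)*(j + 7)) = 1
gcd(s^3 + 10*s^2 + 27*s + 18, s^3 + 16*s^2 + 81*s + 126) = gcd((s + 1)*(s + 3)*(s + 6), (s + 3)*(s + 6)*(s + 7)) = s^2 + 9*s + 18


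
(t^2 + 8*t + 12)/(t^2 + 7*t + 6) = (t + 2)/(t + 1)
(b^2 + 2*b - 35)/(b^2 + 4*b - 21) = (b - 5)/(b - 3)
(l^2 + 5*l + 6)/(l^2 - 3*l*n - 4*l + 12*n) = (l^2 + 5*l + 6)/(l^2 - 3*l*n - 4*l + 12*n)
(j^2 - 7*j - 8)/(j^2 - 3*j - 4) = (j - 8)/(j - 4)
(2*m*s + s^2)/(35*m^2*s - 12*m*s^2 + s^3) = (2*m + s)/(35*m^2 - 12*m*s + s^2)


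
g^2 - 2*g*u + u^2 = (-g + u)^2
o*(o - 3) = o^2 - 3*o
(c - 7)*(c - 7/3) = c^2 - 28*c/3 + 49/3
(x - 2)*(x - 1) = x^2 - 3*x + 2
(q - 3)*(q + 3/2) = q^2 - 3*q/2 - 9/2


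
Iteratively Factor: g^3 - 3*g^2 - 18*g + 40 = (g - 5)*(g^2 + 2*g - 8) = (g - 5)*(g - 2)*(g + 4)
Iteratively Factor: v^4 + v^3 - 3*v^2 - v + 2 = (v - 1)*(v^3 + 2*v^2 - v - 2) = (v - 1)^2*(v^2 + 3*v + 2) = (v - 1)^2*(v + 2)*(v + 1)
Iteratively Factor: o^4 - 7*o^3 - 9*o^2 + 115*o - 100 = (o - 5)*(o^3 - 2*o^2 - 19*o + 20) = (o - 5)*(o - 1)*(o^2 - o - 20) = (o - 5)*(o - 1)*(o + 4)*(o - 5)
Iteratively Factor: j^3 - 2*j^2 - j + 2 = (j - 1)*(j^2 - j - 2) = (j - 1)*(j + 1)*(j - 2)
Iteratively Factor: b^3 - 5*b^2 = (b)*(b^2 - 5*b) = b*(b - 5)*(b)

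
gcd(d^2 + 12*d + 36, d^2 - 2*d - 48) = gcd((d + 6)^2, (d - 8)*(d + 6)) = d + 6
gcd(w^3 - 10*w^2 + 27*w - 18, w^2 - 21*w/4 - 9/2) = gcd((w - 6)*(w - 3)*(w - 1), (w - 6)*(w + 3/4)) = w - 6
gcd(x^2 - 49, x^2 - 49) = x^2 - 49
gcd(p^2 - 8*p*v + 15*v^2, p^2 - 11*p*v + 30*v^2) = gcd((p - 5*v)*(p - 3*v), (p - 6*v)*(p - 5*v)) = p - 5*v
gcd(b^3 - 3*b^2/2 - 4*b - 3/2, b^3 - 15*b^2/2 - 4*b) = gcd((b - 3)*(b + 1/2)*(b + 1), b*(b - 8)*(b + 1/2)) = b + 1/2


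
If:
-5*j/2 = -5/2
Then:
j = 1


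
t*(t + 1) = t^2 + t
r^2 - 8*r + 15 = (r - 5)*(r - 3)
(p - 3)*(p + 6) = p^2 + 3*p - 18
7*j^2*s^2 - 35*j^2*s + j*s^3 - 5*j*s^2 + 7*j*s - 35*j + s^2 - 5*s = (7*j + s)*(s - 5)*(j*s + 1)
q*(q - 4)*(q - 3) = q^3 - 7*q^2 + 12*q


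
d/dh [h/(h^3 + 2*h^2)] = 2*(-h - 1)/(h^2*(h + 2)^2)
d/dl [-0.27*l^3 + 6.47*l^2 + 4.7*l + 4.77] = -0.81*l^2 + 12.94*l + 4.7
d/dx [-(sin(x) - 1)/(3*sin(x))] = -cos(x)/(3*sin(x)^2)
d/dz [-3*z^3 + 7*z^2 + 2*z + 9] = -9*z^2 + 14*z + 2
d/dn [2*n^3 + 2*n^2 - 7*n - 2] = 6*n^2 + 4*n - 7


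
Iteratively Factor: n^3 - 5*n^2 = (n - 5)*(n^2) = n*(n - 5)*(n)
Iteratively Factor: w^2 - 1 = (w - 1)*(w + 1)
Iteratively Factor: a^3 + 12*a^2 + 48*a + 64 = (a + 4)*(a^2 + 8*a + 16) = (a + 4)^2*(a + 4)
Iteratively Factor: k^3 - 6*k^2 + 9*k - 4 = (k - 1)*(k^2 - 5*k + 4) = (k - 4)*(k - 1)*(k - 1)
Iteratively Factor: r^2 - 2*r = (r - 2)*(r)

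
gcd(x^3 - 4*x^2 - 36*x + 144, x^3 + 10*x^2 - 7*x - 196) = x - 4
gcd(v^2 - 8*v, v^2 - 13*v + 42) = 1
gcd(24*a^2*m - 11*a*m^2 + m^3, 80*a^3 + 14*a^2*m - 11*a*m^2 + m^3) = 8*a - m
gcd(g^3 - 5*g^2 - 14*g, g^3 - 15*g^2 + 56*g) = g^2 - 7*g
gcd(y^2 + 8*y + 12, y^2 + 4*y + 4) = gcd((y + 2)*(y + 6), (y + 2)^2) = y + 2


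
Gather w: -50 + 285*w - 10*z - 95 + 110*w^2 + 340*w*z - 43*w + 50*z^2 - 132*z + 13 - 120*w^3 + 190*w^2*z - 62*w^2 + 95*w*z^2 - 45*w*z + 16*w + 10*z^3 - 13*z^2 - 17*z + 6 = -120*w^3 + w^2*(190*z + 48) + w*(95*z^2 + 295*z + 258) + 10*z^3 + 37*z^2 - 159*z - 126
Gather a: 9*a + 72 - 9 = 9*a + 63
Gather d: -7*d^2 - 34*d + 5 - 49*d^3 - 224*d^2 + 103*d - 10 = -49*d^3 - 231*d^2 + 69*d - 5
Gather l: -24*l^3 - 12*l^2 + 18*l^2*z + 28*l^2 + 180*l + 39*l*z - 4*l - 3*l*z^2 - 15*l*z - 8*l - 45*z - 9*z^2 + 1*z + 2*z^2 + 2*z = -24*l^3 + l^2*(18*z + 16) + l*(-3*z^2 + 24*z + 168) - 7*z^2 - 42*z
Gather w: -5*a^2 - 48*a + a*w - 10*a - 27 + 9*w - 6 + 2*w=-5*a^2 - 58*a + w*(a + 11) - 33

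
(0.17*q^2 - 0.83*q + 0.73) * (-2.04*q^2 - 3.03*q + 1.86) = -0.3468*q^4 + 1.1781*q^3 + 1.3419*q^2 - 3.7557*q + 1.3578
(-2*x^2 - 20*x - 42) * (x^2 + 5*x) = -2*x^4 - 30*x^3 - 142*x^2 - 210*x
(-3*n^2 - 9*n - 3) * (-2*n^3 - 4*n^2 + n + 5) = 6*n^5 + 30*n^4 + 39*n^3 - 12*n^2 - 48*n - 15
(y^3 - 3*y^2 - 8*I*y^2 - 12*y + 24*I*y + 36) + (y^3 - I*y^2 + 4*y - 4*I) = 2*y^3 - 3*y^2 - 9*I*y^2 - 8*y + 24*I*y + 36 - 4*I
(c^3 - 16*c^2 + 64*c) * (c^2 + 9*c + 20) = c^5 - 7*c^4 - 60*c^3 + 256*c^2 + 1280*c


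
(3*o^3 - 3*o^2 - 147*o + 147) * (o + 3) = 3*o^4 + 6*o^3 - 156*o^2 - 294*o + 441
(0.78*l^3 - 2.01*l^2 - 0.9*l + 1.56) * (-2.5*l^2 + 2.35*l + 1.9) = -1.95*l^5 + 6.858*l^4 - 0.991499999999999*l^3 - 9.834*l^2 + 1.956*l + 2.964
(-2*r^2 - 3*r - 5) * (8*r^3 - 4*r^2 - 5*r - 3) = -16*r^5 - 16*r^4 - 18*r^3 + 41*r^2 + 34*r + 15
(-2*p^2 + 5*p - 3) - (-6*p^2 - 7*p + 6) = 4*p^2 + 12*p - 9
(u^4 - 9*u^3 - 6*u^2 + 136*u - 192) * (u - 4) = u^5 - 13*u^4 + 30*u^3 + 160*u^2 - 736*u + 768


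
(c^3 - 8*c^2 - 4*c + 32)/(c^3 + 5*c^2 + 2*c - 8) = (c^2 - 10*c + 16)/(c^2 + 3*c - 4)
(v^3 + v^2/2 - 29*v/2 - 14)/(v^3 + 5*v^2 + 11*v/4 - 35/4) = 2*(v^2 - 3*v - 4)/(2*v^2 + 3*v - 5)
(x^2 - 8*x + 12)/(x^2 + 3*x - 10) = (x - 6)/(x + 5)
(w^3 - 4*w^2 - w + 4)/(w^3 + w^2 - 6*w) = (w^3 - 4*w^2 - w + 4)/(w*(w^2 + w - 6))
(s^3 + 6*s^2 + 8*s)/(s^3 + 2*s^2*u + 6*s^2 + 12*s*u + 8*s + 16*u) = s/(s + 2*u)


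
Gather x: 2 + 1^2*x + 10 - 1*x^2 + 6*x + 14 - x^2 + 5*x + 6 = -2*x^2 + 12*x + 32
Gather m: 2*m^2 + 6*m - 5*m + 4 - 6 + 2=2*m^2 + m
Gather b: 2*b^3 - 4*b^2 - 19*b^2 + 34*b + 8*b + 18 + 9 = 2*b^3 - 23*b^2 + 42*b + 27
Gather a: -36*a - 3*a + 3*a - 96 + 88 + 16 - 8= -36*a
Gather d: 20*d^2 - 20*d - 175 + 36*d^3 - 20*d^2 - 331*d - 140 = 36*d^3 - 351*d - 315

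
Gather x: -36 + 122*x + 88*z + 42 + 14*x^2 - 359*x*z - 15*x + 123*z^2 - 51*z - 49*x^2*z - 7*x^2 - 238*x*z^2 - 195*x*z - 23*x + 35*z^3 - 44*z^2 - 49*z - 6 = x^2*(7 - 49*z) + x*(-238*z^2 - 554*z + 84) + 35*z^3 + 79*z^2 - 12*z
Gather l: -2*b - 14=-2*b - 14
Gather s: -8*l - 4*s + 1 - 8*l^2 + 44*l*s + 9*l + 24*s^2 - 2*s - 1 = -8*l^2 + l + 24*s^2 + s*(44*l - 6)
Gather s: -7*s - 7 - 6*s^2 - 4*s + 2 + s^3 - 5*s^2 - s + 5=s^3 - 11*s^2 - 12*s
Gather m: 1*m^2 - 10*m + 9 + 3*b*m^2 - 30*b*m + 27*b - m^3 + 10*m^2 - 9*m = 27*b - m^3 + m^2*(3*b + 11) + m*(-30*b - 19) + 9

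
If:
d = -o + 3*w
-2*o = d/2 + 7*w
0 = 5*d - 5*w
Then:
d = 0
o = 0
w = 0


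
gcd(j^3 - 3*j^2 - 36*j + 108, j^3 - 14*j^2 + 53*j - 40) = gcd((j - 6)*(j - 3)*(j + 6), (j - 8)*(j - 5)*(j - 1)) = 1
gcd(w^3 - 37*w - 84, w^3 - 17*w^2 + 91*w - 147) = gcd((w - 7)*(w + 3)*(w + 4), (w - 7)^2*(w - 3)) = w - 7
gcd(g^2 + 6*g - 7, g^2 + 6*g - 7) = g^2 + 6*g - 7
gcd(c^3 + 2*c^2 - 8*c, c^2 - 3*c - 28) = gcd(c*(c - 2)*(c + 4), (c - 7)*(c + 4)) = c + 4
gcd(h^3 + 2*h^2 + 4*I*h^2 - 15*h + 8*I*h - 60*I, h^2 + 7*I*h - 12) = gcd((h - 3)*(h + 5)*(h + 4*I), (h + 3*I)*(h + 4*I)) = h + 4*I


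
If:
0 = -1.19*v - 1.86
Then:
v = -1.56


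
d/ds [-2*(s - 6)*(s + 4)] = 4 - 4*s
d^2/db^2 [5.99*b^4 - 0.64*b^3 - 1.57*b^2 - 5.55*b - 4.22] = 71.88*b^2 - 3.84*b - 3.14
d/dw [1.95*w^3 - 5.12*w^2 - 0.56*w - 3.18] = 5.85*w^2 - 10.24*w - 0.56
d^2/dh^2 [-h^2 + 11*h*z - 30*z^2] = -2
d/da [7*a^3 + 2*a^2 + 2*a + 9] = 21*a^2 + 4*a + 2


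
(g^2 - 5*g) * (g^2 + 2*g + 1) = g^4 - 3*g^3 - 9*g^2 - 5*g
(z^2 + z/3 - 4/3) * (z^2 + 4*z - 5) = z^4 + 13*z^3/3 - 5*z^2 - 7*z + 20/3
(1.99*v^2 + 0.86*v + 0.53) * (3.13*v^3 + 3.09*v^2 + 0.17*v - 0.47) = 6.2287*v^5 + 8.8409*v^4 + 4.6546*v^3 + 0.8486*v^2 - 0.3141*v - 0.2491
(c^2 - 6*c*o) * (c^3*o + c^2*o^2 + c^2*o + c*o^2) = c^5*o - 5*c^4*o^2 + c^4*o - 6*c^3*o^3 - 5*c^3*o^2 - 6*c^2*o^3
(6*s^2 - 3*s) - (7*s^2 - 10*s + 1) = -s^2 + 7*s - 1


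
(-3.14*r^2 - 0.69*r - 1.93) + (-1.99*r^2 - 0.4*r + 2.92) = -5.13*r^2 - 1.09*r + 0.99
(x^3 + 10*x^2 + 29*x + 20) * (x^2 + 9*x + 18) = x^5 + 19*x^4 + 137*x^3 + 461*x^2 + 702*x + 360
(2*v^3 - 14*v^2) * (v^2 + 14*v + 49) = 2*v^5 + 14*v^4 - 98*v^3 - 686*v^2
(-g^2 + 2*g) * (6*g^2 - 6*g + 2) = -6*g^4 + 18*g^3 - 14*g^2 + 4*g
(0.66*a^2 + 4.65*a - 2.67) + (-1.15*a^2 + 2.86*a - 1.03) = -0.49*a^2 + 7.51*a - 3.7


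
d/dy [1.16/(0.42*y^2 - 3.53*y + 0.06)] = (4.0948 - 0.9744*y)/(0.42*y^2 - 3.53*y + 0.06)^2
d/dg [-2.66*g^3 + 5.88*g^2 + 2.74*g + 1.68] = -7.98*g^2 + 11.76*g + 2.74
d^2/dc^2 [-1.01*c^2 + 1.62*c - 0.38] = -2.02000000000000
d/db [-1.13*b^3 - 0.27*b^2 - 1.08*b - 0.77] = -3.39*b^2 - 0.54*b - 1.08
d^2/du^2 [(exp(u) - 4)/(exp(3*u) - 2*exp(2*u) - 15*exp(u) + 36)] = (4*exp(4*u) - 18*exp(3*u) + 8*exp(2*u) - 232*exp(u) - 96)*exp(u)/(exp(7*u) - 42*exp(5*u) + 28*exp(4*u) + 609*exp(3*u) - 756*exp(2*u) - 3024*exp(u) + 5184)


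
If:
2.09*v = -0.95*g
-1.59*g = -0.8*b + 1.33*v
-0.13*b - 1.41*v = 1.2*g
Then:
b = 0.00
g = 0.00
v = 0.00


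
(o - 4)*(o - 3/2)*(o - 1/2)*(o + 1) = o^4 - 5*o^3 + 11*o^2/4 + 23*o/4 - 3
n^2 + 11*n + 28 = (n + 4)*(n + 7)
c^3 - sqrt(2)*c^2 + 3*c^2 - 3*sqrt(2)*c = c*(c + 3)*(c - sqrt(2))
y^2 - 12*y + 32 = (y - 8)*(y - 4)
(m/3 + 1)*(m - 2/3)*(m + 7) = m^3/3 + 28*m^2/9 + 43*m/9 - 14/3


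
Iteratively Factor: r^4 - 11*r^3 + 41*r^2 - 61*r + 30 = (r - 5)*(r^3 - 6*r^2 + 11*r - 6) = (r - 5)*(r - 1)*(r^2 - 5*r + 6) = (r - 5)*(r - 3)*(r - 1)*(r - 2)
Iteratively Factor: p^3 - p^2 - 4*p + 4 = (p + 2)*(p^2 - 3*p + 2) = (p - 1)*(p + 2)*(p - 2)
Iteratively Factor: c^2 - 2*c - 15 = (c + 3)*(c - 5)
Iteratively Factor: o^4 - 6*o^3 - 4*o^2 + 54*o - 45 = (o - 5)*(o^3 - o^2 - 9*o + 9) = (o - 5)*(o - 3)*(o^2 + 2*o - 3) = (o - 5)*(o - 3)*(o - 1)*(o + 3)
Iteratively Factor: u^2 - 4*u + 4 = (u - 2)*(u - 2)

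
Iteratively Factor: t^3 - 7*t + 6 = (t - 1)*(t^2 + t - 6) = (t - 2)*(t - 1)*(t + 3)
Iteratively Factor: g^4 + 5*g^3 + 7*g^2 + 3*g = (g + 3)*(g^3 + 2*g^2 + g) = (g + 1)*(g + 3)*(g^2 + g) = (g + 1)^2*(g + 3)*(g)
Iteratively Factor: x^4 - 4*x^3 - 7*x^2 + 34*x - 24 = (x + 3)*(x^3 - 7*x^2 + 14*x - 8) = (x - 2)*(x + 3)*(x^2 - 5*x + 4) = (x - 4)*(x - 2)*(x + 3)*(x - 1)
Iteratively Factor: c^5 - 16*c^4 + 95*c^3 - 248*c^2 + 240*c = (c - 4)*(c^4 - 12*c^3 + 47*c^2 - 60*c) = (c - 4)^2*(c^3 - 8*c^2 + 15*c) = c*(c - 4)^2*(c^2 - 8*c + 15) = c*(c - 5)*(c - 4)^2*(c - 3)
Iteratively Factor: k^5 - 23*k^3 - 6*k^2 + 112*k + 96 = (k + 1)*(k^4 - k^3 - 22*k^2 + 16*k + 96) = (k + 1)*(k + 4)*(k^3 - 5*k^2 - 2*k + 24) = (k - 3)*(k + 1)*(k + 4)*(k^2 - 2*k - 8) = (k - 3)*(k + 1)*(k + 2)*(k + 4)*(k - 4)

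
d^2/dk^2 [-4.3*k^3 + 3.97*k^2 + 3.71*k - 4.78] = 7.94 - 25.8*k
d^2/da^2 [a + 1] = 0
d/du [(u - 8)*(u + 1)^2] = 3*(u - 5)*(u + 1)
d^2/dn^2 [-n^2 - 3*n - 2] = -2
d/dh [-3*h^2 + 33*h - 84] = 33 - 6*h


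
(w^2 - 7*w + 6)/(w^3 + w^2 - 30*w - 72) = (w - 1)/(w^2 + 7*w + 12)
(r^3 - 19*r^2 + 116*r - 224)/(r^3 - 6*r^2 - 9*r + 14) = (r^2 - 12*r + 32)/(r^2 + r - 2)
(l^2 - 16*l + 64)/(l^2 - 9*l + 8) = (l - 8)/(l - 1)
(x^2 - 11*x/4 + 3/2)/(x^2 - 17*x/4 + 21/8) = 2*(x - 2)/(2*x - 7)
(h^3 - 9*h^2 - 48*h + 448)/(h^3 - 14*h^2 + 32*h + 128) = (h + 7)/(h + 2)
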